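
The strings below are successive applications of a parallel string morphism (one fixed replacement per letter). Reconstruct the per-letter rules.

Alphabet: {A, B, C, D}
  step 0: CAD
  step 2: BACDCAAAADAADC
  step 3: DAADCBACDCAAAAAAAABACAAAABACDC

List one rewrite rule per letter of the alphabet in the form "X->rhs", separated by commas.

A->AA, B->D, C->DC, D->BAC

  step 2 ⇒ step 3: BACDCAAAADAADC ⇒ D·AA·DC·BAC·DC·AA·AA·AA·AA·BAC·AA·AA·BAC·DC
    A ↦ AA
    B ↦ D
    C ↦ DC
    D ↦ BAC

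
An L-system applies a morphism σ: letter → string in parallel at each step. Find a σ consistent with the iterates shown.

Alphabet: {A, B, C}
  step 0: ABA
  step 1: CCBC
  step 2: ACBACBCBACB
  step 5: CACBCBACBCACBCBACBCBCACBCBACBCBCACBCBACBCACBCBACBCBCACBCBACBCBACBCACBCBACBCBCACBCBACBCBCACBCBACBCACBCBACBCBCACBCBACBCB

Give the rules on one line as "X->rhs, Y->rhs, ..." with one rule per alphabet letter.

  step 1 ⇒ step 2: CCBC ⇒ ACB·ACB·CB·ACB
    B ↦ CB
    C ↦ ACB
  step 0 ⇒ step 1: ABA ⇒ C·CB·C
    A ↦ C

A->C, B->CB, C->ACB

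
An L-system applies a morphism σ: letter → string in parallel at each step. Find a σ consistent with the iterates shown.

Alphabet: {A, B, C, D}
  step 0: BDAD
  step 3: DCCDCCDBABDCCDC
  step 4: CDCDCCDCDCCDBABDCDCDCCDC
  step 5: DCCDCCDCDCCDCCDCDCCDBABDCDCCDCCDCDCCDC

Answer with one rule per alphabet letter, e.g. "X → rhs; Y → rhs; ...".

  step 4 ⇒ step 5: CDCDCCDCDCCDBABDCDCDCCDC ⇒ DC·C·DC·C·DC·DC·C·DC·C·DC·DC·C·D·BAB·D·C·DC·C·DC·C·DC·DC·C·DC
    A ↦ BAB
    B ↦ D
    C ↦ DC
    D ↦ C

A->BAB, B->D, C->DC, D->C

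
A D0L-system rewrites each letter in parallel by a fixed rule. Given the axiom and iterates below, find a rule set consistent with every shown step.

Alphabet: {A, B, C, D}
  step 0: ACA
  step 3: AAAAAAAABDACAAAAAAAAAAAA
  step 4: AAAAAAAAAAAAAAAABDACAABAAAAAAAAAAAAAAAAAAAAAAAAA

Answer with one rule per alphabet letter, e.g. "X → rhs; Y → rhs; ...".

  step 3 ⇒ step 4: AAAAAAAABDACAAAAAAAAAAAA ⇒ AA·AA·AA·AA·AA·AA·AA·AA·BD·AC·AA·BA·AA·AA·AA·AA·AA·AA·AA·AA·AA·AA·AA·AA
    A ↦ AA
    B ↦ BD
    C ↦ BA
    D ↦ AC

A->AA, B->BD, C->BA, D->AC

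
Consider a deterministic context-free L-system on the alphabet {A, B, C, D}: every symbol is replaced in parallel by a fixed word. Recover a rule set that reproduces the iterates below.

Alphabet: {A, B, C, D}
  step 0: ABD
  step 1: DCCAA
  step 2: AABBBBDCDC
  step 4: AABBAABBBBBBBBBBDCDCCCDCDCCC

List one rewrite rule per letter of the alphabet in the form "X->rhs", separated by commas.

  step 1 ⇒ step 2: DCCAA ⇒ AA·BB·BB·DC·DC
    A ↦ DC
    C ↦ BB
    D ↦ AA
  step 0 ⇒ step 1: ABD ⇒ DC·C·AA
    B ↦ C

A->DC, B->C, C->BB, D->AA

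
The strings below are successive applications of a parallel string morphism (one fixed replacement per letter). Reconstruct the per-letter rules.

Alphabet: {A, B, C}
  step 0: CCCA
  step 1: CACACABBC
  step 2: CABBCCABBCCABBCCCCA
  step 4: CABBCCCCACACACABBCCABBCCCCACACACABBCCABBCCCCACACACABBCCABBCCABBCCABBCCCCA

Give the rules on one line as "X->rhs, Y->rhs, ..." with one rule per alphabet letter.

A->BBC, B->C, C->CA

  step 1 ⇒ step 2: CACACABBC ⇒ CA·BBC·CA·BBC·CA·BBC·C·C·CA
    A ↦ BBC
    B ↦ C
    C ↦ CA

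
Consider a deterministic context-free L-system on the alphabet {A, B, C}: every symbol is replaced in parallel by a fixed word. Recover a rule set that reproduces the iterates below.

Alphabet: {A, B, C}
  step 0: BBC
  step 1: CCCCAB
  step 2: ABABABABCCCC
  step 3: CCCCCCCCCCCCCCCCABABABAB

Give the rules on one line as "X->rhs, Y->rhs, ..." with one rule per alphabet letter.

  step 2 ⇒ step 3: ABABABABCCCC ⇒ CC·CC·CC·CC·CC·CC·CC·CC·AB·AB·AB·AB
    A ↦ CC
    B ↦ CC
    C ↦ AB

A->CC, B->CC, C->AB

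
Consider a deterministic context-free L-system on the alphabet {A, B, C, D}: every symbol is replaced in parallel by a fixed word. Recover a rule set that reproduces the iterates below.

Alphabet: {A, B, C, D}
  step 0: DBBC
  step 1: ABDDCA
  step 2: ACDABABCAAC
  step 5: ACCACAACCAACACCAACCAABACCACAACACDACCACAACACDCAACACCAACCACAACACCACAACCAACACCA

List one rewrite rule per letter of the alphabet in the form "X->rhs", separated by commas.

  step 1 ⇒ step 2: ABDDCA ⇒ AC·D·AB·AB·CA·AC
    A ↦ AC
    B ↦ D
    C ↦ CA
    D ↦ AB

A->AC, B->D, C->CA, D->AB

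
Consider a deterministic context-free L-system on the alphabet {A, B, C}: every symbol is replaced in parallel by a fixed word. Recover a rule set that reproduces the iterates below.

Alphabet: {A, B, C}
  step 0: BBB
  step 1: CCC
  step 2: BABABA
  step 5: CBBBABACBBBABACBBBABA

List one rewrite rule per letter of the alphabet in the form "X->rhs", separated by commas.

  step 1 ⇒ step 2: CCC ⇒ BA·BA·BA
    C ↦ BA
    A ↦ BB  (constrained at step 2)
  step 0 ⇒ step 1: BBB ⇒ C·C·C
    B ↦ C

A->BB, B->C, C->BA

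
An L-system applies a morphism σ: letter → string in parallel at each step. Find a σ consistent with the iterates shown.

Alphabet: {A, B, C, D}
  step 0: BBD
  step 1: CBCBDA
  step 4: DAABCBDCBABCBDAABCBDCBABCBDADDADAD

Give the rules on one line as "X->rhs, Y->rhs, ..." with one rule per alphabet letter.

  step 0 ⇒ step 1: BBD ⇒ CB·CB·DA
    B ↦ CB
    D ↦ DA
    A ↦ D  (constrained at step 1)
    C ↦ AB  (constrained at step 1)

A->D, B->CB, C->AB, D->DA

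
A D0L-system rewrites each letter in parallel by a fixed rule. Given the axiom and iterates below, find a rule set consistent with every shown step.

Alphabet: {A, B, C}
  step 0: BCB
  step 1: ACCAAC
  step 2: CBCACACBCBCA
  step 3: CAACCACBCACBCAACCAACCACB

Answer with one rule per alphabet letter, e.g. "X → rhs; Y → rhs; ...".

A->CB, B->AC, C->CA

  step 2 ⇒ step 3: CBCACACBCBCA ⇒ CA·AC·CA·CB·CA·CB·CA·AC·CA·AC·CA·CB
    A ↦ CB
    B ↦ AC
    C ↦ CA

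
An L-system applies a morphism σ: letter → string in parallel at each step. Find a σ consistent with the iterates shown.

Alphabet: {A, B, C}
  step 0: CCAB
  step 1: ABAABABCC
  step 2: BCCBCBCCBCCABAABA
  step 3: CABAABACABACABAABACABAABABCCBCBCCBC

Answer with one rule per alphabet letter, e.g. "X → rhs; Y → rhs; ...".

  step 2 ⇒ step 3: BCCBCBCCBCCABAABA ⇒ C·ABA·ABA·C·ABA·C·ABA·ABA·C·ABA·ABA·BC·C·BC·BC·C·BC
    A ↦ BC
    B ↦ C
    C ↦ ABA

A->BC, B->C, C->ABA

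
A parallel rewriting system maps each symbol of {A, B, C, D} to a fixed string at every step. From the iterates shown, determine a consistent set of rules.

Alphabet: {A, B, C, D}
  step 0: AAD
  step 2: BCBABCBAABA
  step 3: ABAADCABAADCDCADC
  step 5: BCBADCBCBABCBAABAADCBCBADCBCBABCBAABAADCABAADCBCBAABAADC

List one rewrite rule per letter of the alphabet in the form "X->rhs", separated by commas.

  step 2 ⇒ step 3: BCBABCBAABA ⇒ A·BA·A·DC·A·BA·A·DC·DC·A·DC
    A ↦ DC
    B ↦ A
    C ↦ BA
    D ↦ BC  (constrained at step 0)

A->DC, B->A, C->BA, D->BC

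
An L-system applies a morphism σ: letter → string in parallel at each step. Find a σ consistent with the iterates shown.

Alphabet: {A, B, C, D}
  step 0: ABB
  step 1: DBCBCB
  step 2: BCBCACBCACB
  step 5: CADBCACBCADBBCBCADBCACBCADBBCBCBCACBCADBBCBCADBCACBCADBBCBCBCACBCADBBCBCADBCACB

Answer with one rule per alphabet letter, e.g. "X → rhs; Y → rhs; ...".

  step 1 ⇒ step 2: DBCBCB ⇒ B·CB·CA·CB·CA·CB
    B ↦ CB
    C ↦ CA
    D ↦ B
  step 0 ⇒ step 1: ABB ⇒ DB·CB·CB
    A ↦ DB

A->DB, B->CB, C->CA, D->B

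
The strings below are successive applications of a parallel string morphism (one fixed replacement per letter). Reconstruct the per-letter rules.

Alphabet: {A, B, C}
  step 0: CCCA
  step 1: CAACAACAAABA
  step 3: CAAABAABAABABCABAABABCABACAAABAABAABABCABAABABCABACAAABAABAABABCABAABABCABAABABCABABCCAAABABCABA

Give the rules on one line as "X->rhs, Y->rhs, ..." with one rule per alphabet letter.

  step 0 ⇒ step 1: CCCA ⇒ CAA·CAA·CAA·ABA
    A ↦ ABA
    C ↦ CAA
    B ↦ BC  (constrained at step 1)

A->ABA, B->BC, C->CAA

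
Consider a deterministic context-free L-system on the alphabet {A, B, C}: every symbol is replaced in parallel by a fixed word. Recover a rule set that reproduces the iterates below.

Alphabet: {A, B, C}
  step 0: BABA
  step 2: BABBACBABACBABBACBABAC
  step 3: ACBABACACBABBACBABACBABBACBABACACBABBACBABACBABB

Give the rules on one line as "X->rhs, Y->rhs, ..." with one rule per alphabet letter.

  step 2 ⇒ step 3: BABBACBABACBABBACBABAC ⇒ AC·BAB·AC·AC·BAB·B·AC·BAB·AC·BAB·B·AC·BAB·AC·AC·BAB·B·AC·BAB·AC·BAB·B
    A ↦ BAB
    B ↦ AC
    C ↦ B

A->BAB, B->AC, C->B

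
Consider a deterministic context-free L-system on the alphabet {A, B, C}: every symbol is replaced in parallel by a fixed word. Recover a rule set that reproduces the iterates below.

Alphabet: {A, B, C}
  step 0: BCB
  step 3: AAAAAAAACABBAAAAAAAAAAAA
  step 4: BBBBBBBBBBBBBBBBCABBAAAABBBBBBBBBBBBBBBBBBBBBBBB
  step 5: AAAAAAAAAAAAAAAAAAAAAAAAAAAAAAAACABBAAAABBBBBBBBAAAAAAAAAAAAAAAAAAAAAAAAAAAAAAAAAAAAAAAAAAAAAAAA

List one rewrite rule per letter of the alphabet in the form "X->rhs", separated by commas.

A->BB, B->AA, C->CA

  step 4 ⇒ step 5: BBBBBBBBBBBBBBBBCABBAAAABBBBBBBBBBBBBBBBBBBBBBBB ⇒ AA·AA·AA·AA·AA·AA·AA·AA·AA·AA·AA·AA·AA·AA·AA·AA·CA·BB·AA·AA·BB·BB·BB·BB·AA·AA·AA·AA·AA·AA·AA·AA·AA·AA·AA·AA·AA·AA·AA·AA·AA·AA·AA·AA·AA·AA·AA·AA
    A ↦ BB
    B ↦ AA
    C ↦ CA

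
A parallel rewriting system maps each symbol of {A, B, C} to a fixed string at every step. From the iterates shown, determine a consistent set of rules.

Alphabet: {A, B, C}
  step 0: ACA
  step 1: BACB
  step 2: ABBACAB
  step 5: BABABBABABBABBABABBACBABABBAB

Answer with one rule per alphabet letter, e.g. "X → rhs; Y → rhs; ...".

  step 1 ⇒ step 2: BACB ⇒ AB·B·AC·AB
    A ↦ B
    B ↦ AB
    C ↦ AC

A->B, B->AB, C->AC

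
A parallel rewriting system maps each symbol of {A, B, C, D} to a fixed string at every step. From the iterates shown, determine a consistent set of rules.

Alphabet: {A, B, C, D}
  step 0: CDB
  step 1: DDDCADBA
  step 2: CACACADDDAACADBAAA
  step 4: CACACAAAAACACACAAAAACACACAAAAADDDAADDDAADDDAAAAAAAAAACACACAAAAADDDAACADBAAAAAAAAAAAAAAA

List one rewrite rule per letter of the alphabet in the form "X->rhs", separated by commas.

A->AA, B->DBA, C->DDD, D->CA

  step 1 ⇒ step 2: DDDCADBA ⇒ CA·CA·CA·DDD·AA·CA·DBA·AA
    A ↦ AA
    B ↦ DBA
    C ↦ DDD
    D ↦ CA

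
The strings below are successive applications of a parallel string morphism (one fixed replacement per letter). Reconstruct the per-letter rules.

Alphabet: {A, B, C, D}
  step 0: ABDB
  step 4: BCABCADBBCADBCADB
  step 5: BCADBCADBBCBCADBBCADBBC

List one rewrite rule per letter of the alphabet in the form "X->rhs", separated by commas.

A->D, B->BC, C->A, D->B

  step 4 ⇒ step 5: BCABCADBBCADBCADB ⇒ BC·A·D·BC·A·D·B·BC·BC·A·D·B·BC·A·D·B·BC
    A ↦ D
    B ↦ BC
    C ↦ A
    D ↦ B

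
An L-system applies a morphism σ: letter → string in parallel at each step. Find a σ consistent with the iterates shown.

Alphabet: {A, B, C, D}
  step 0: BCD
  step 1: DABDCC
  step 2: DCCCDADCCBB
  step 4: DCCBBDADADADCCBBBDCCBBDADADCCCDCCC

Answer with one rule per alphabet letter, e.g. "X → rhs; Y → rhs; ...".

A->C, B->DA, C->B, D->DCC

  step 1 ⇒ step 2: DABDCC ⇒ DCC·C·DA·DCC·B·B
    A ↦ C
    B ↦ DA
    C ↦ B
    D ↦ DCC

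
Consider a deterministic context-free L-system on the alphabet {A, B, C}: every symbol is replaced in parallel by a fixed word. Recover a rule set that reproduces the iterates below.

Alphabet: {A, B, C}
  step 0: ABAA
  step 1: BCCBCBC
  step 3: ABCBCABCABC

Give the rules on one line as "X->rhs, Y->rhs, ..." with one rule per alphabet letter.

A->BC, B->C, C->A

  step 0 ⇒ step 1: ABAA ⇒ BC·C·BC·BC
    A ↦ BC
    B ↦ C
    C ↦ A  (constrained at step 1)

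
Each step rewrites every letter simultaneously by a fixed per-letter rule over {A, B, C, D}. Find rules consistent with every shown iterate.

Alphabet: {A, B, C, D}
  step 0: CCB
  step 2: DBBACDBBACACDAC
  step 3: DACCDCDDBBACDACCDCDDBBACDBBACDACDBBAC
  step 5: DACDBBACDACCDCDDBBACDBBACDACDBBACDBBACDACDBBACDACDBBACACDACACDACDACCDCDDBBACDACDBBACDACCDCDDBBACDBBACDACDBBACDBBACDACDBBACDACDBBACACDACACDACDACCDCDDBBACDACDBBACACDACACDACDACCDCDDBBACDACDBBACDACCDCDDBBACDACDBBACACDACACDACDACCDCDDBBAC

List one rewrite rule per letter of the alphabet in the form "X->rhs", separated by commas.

A->DBB, B->CD, C->AC, D->DAC

  step 2 ⇒ step 3: DBBACDBBACACDAC ⇒ DAC·CD·CD·DBB·AC·DAC·CD·CD·DBB·AC·DBB·AC·DAC·DBB·AC
    A ↦ DBB
    B ↦ CD
    C ↦ AC
    D ↦ DAC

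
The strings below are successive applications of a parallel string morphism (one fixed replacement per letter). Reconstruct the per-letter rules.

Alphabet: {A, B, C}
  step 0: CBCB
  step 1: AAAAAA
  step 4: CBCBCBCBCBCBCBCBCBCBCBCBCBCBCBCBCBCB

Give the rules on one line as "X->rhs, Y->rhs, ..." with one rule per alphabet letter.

  step 0 ⇒ step 1: CBCB ⇒ AA·A·AA·A
    B ↦ A
    C ↦ AA
    A ↦ CB  (constrained at step 1)

A->CB, B->A, C->AA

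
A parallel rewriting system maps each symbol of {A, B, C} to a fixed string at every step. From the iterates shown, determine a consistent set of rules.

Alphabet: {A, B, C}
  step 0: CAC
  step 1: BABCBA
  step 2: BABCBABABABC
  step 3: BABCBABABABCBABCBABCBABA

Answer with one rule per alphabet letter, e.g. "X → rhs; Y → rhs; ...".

  step 2 ⇒ step 3: BABCBABABABC ⇒ BA·BC·BA·BA·BA·BC·BA·BC·BA·BC·BA·BA
    A ↦ BC
    B ↦ BA
    C ↦ BA

A->BC, B->BA, C->BA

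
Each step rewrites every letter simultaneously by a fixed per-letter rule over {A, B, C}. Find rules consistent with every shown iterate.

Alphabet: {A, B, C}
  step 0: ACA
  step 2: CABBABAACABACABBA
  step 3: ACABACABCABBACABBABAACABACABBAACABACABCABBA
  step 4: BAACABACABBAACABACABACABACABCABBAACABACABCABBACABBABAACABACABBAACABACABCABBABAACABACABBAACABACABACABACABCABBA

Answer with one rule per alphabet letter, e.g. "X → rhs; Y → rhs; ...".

  step 3 ⇒ step 4: ACABACABCABBACABBABAACABACABBAACABACABCABBA ⇒ BA·ACA·BA·CAB·BA·ACA·BA·CAB·ACA·BA·CAB·CAB·BA·ACA·BA·CAB·CAB·BA·CAB·BA·BA·ACA·BA·CAB·BA·ACA·BA·CAB·CAB·BA·BA·ACA·BA·CAB·BA·ACA·BA·CAB·ACA·BA·CAB·CAB·BA
    A ↦ BA
    B ↦ CAB
    C ↦ ACA

A->BA, B->CAB, C->ACA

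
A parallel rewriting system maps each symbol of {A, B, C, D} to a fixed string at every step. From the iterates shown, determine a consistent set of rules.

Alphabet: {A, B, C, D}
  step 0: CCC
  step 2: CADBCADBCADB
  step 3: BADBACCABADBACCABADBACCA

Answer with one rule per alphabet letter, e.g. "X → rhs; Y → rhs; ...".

A->DB, B->CA, C->BA, D->AC

  step 2 ⇒ step 3: CADBCADBCADB ⇒ BA·DB·AC·CA·BA·DB·AC·CA·BA·DB·AC·CA
    A ↦ DB
    B ↦ CA
    C ↦ BA
    D ↦ AC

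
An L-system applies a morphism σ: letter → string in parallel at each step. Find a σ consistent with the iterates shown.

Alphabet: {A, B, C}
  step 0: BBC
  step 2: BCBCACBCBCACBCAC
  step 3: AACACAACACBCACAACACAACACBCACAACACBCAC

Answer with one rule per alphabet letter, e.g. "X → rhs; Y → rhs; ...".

  step 2 ⇒ step 3: BCBCACBCBCACBCAC ⇒ AAC·AC·AAC·AC·BC·AC·AAC·AC·AAC·AC·BC·AC·AAC·AC·BC·AC
    A ↦ BC
    B ↦ AAC
    C ↦ AC

A->BC, B->AAC, C->AC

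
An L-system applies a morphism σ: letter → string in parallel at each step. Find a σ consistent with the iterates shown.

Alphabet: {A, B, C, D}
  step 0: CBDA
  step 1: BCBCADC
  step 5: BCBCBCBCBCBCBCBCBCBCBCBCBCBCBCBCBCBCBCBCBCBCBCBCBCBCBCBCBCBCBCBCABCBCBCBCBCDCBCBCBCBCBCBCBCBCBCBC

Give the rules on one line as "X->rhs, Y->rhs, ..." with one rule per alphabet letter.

A->DC, B->BC, C->BC, D->A

  step 0 ⇒ step 1: CBDA ⇒ BC·BC·A·DC
    A ↦ DC
    B ↦ BC
    C ↦ BC
    D ↦ A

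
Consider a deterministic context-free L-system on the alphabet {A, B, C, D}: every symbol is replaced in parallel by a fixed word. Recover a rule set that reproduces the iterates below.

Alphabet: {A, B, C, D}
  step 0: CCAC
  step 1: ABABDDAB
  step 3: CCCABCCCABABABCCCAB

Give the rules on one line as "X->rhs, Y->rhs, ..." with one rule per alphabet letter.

A->DD, B->DC, C->AB, D->C

  step 0 ⇒ step 1: CCAC ⇒ AB·AB·DD·AB
    A ↦ DD
    C ↦ AB
    B ↦ DC  (constrained at step 1)
    D ↦ C  (constrained at step 1)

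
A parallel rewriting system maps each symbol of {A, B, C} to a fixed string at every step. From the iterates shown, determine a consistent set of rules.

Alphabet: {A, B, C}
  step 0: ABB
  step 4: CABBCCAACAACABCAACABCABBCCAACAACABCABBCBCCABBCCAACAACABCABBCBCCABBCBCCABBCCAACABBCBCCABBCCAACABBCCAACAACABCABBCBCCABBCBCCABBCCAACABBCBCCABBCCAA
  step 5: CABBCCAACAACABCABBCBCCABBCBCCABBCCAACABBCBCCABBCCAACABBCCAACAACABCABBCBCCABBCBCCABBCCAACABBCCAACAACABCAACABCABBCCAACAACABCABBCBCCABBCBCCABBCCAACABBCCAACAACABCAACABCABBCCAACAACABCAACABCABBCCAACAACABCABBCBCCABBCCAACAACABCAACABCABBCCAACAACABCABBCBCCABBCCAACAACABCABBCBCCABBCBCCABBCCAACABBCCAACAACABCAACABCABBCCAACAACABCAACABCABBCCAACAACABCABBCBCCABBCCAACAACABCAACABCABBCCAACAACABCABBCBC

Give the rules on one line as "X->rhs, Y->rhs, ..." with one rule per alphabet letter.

A->BC, B->CAA, C->CAB

  step 4 ⇒ step 5: CABBCCAACAACABCAACABCABBCCAACAACABCABBCBCCABBCCAACAACABCABBCBCCABBCBCCABBCCAACABBCBCCABBCCAACABBCCAACAACABCABBCBCCABBCBCCABBCCAACABBCBCCABBCCAA ⇒ CAB·BC·CAA·CAA·CAB·CAB·BC·BC·CAB·BC·BC·CAB·BC·CAA·CAB·BC·BC·CAB·BC·CAA·CAB·BC·CAA·CAA·CAB·CAB·BC·BC·CAB·BC·BC·CAB·BC·CAA·CAB·BC·CAA·CAA·CAB·CAA·CAB·CAB·BC·CAA·CAA·CAB·CAB·BC·BC·CAB·BC·BC·CAB·BC·CAA·CAB·BC·CAA·CAA·CAB·CAA·CAB·CAB·BC·CAA·CAA·CAB·CAA·CAB·CAB·BC·CAA·CAA·CAB·CAB·BC·BC·CAB·BC·CAA·CAA·CAB·CAA·CAB·CAB·BC·CAA·CAA·CAB·CAB·BC·BC·CAB·BC·CAA·CAA·CAB·CAB·BC·BC·CAB·BC·BC·CAB·BC·CAA·CAB·BC·CAA·CAA·CAB·CAA·CAB·CAB·BC·CAA·CAA·CAB·CAA·CAB·CAB·BC·CAA·CAA·CAB·CAB·BC·BC·CAB·BC·CAA·CAA·CAB·CAA·CAB·CAB·BC·CAA·CAA·CAB·CAB·BC·BC
    A ↦ BC
    B ↦ CAA
    C ↦ CAB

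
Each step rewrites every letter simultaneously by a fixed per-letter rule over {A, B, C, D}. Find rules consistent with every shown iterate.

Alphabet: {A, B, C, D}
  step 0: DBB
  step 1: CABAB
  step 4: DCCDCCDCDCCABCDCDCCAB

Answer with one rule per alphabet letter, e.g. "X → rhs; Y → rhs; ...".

A->C, B->AB, C->DC, D->C

  step 0 ⇒ step 1: DBB ⇒ C·AB·AB
    B ↦ AB
    D ↦ C
    A ↦ C  (constrained at step 1)
    C ↦ DC  (constrained at step 1)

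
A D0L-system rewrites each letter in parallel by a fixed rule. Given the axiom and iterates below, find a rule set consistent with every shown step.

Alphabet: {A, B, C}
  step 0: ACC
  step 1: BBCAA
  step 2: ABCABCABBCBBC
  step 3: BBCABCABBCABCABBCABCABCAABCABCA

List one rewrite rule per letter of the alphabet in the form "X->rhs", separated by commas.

  step 2 ⇒ step 3: ABCABCABBCBBC ⇒ BBC·ABC·A·BBC·ABC·A·BBC·ABC·ABC·A·ABC·ABC·A
    A ↦ BBC
    B ↦ ABC
    C ↦ A

A->BBC, B->ABC, C->A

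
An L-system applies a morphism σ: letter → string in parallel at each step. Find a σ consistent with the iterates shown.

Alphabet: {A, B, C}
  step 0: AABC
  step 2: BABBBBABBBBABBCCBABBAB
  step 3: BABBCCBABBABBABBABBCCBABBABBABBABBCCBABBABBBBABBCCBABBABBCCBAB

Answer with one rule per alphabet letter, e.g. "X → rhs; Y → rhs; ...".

  step 2 ⇒ step 3: BABBBBABBBBABBCCBABBAB ⇒ BAB·BCC·BAB·BAB·BAB·BAB·BCC·BAB·BAB·BAB·BAB·BCC·BAB·BAB·B·B·BAB·BCC·BAB·BAB·BCC·BAB
    A ↦ BCC
    B ↦ BAB
    C ↦ B

A->BCC, B->BAB, C->B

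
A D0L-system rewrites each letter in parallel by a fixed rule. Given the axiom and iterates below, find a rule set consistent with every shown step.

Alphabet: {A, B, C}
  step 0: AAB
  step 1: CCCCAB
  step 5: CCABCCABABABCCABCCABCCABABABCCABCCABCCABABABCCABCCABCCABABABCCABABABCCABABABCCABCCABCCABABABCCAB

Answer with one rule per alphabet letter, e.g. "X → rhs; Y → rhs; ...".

  step 0 ⇒ step 1: AAB ⇒ CC·CC·AB
    A ↦ CC
    B ↦ AB
    C ↦ AB  (constrained at step 1)

A->CC, B->AB, C->AB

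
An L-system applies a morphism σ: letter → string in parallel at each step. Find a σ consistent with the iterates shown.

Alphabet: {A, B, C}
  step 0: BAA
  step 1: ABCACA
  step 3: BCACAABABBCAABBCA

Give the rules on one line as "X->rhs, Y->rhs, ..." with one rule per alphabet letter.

  step 0 ⇒ step 1: BAA ⇒ AB·CA·CA
    A ↦ CA
    B ↦ AB
    C ↦ B  (constrained at step 1)

A->CA, B->AB, C->B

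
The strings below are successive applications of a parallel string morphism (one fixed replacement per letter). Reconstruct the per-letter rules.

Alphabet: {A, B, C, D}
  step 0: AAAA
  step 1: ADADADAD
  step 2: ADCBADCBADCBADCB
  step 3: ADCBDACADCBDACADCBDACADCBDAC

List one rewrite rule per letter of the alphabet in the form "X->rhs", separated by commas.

  step 2 ⇒ step 3: ADCBADCBADCBADCB ⇒ AD·CB·DA·C·AD·CB·DA·C·AD·CB·DA·C·AD·CB·DA·C
    A ↦ AD
    B ↦ C
    C ↦ DA
    D ↦ CB

A->AD, B->C, C->DA, D->CB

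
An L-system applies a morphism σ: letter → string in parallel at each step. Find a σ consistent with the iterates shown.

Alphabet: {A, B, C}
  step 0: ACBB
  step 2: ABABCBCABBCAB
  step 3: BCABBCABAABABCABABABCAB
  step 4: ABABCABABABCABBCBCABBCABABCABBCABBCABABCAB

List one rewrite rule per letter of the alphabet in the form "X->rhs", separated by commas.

A->BC, B->AB, C->A

  step 3 ⇒ step 4: BCABBCABAABABCABABABCAB ⇒ AB·A·BC·AB·AB·A·BC·AB·BC·BC·AB·BC·AB·A·BC·AB·BC·AB·BC·AB·A·BC·AB
    A ↦ BC
    B ↦ AB
    C ↦ A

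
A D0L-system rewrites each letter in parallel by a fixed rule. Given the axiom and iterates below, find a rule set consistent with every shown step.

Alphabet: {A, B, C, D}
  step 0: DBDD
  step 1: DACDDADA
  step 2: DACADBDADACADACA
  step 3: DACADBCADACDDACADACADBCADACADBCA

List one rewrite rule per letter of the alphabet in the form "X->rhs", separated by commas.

  step 2 ⇒ step 3: DACADBDADACADACA ⇒ DA·CA·DB·CA·DA·CD·DA·CA·DA·CA·DB·CA·DA·CA·DB·CA
    A ↦ CA
    B ↦ CD
    C ↦ DB
    D ↦ DA

A->CA, B->CD, C->DB, D->DA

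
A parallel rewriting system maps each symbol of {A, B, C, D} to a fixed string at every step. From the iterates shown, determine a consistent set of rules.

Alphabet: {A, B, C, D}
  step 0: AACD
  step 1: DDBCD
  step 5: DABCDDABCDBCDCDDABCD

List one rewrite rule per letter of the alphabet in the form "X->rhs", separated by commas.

A->D, B->A, C->B, D->CD

  step 0 ⇒ step 1: AACD ⇒ D·D·B·CD
    A ↦ D
    C ↦ B
    D ↦ CD
    B ↦ A  (constrained at step 1)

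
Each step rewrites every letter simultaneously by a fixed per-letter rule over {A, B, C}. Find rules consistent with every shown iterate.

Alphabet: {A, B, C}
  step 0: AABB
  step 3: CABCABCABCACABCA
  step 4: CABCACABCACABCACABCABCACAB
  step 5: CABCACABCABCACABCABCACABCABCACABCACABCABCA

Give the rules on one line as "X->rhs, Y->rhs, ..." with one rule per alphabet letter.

  step 4 ⇒ step 5: CABCACABCACABCACABCABCACAB ⇒ CA·B·CA·CA·B·CA·B·CA·CA·B·CA·B·CA·CA·B·CA·B·CA·CA·B·CA·CA·B·CA·B·CA
    A ↦ B
    B ↦ CA
    C ↦ CA

A->B, B->CA, C->CA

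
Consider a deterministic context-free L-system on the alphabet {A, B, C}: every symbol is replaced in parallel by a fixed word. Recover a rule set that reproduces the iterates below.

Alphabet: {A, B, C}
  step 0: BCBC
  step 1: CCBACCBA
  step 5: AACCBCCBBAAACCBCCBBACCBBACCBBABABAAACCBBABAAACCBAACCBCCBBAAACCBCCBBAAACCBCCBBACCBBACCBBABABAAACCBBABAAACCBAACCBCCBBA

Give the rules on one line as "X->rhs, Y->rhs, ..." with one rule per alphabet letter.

A->BA, B->CCB, C->A

  step 0 ⇒ step 1: BCBC ⇒ CCB·A·CCB·A
    B ↦ CCB
    C ↦ A
    A ↦ BA  (constrained at step 1)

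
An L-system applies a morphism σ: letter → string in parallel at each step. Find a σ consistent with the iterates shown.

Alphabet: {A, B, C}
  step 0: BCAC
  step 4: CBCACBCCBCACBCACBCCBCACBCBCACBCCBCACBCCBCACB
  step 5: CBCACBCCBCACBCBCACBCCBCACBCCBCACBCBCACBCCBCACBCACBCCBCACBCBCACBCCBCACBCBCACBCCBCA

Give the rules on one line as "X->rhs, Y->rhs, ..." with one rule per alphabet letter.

A->C, B->CA, C->CB

  step 4 ⇒ step 5: CBCACBCCBCACBCACBCCBCACBCBCACBCCBCACBCCBCACB ⇒ CB·CA·CB·C·CB·CA·CB·CB·CA·CB·C·CB·CA·CB·C·CB·CA·CB·CB·CA·CB·C·CB·CA·CB·CA·CB·C·CB·CA·CB·CB·CA·CB·C·CB·CA·CB·CB·CA·CB·C·CB·CA
    A ↦ C
    B ↦ CA
    C ↦ CB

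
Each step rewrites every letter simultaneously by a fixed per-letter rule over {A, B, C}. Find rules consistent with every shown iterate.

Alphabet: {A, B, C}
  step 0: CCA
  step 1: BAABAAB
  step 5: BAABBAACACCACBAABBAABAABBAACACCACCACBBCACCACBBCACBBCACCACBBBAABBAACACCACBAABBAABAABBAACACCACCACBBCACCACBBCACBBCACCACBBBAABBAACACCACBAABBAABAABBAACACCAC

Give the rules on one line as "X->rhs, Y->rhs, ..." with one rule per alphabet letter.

  step 0 ⇒ step 1: CCA ⇒ BAA·BAA·B
    A ↦ B
    C ↦ BAA
    B ↦ CAC  (constrained at step 1)

A->B, B->CAC, C->BAA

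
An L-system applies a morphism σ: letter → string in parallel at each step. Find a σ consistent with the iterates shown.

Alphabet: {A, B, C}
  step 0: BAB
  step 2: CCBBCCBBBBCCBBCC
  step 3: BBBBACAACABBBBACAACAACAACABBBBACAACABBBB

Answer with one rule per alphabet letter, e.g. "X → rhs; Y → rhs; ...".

  step 2 ⇒ step 3: CCBBCCBBBBCCBBCC ⇒ BB·BB·ACA·ACA·BB·BB·ACA·ACA·ACA·ACA·BB·BB·ACA·ACA·BB·BB
    B ↦ ACA
    C ↦ BB
    A ↦ CC  (constrained at step 0)

A->CC, B->ACA, C->BB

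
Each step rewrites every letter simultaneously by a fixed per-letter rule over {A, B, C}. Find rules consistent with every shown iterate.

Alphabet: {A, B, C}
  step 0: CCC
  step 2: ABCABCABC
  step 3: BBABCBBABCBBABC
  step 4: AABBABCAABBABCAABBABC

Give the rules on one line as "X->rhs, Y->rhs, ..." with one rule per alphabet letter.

  step 3 ⇒ step 4: BBABCBBABCBBABC ⇒ A·A·BB·A·BC·A·A·BB·A·BC·A·A·BB·A·BC
    A ↦ BB
    B ↦ A
    C ↦ BC

A->BB, B->A, C->BC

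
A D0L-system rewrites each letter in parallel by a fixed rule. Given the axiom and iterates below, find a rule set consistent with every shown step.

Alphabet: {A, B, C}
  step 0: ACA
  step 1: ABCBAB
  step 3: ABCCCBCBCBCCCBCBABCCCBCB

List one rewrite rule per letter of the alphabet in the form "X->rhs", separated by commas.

  step 0 ⇒ step 1: ACA ⇒ AB·CB·AB
    A ↦ AB
    C ↦ CB
    B ↦ CC  (constrained at step 1)

A->AB, B->CC, C->CB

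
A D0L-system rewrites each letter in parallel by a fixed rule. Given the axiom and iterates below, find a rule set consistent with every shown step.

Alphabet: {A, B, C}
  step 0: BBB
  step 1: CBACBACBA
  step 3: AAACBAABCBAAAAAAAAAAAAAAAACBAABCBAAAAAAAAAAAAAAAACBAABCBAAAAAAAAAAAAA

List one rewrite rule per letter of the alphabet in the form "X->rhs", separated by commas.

A->AAA, B->CBA, C->AB

  step 0 ⇒ step 1: BBB ⇒ CBA·CBA·CBA
    B ↦ CBA
    A ↦ AAA  (constrained at step 1)
    C ↦ AB  (constrained at step 1)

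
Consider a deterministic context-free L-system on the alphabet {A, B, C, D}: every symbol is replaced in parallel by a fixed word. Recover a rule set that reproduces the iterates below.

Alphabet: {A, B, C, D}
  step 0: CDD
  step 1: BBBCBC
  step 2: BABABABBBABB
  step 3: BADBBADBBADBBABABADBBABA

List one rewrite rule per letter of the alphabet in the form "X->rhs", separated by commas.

  step 2 ⇒ step 3: BABABABBBABB ⇒ BA·DB·BA·DB·BA·DB·BA·BA·BA·DB·BA·BA
    A ↦ DB
    B ↦ BA
  step 0 ⇒ step 1: CDD ⇒ BB·BC·BC
    C ↦ BB
  step 0 ⇒ step 1: CDD ⇒ BB·BC·BC
    D ↦ BC

A->DB, B->BA, C->BB, D->BC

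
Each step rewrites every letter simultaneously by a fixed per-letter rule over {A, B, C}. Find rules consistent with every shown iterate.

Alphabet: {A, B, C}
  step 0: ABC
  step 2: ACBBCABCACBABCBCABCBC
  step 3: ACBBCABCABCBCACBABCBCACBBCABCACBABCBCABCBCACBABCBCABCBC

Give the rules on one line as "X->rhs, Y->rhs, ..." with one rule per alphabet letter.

  step 2 ⇒ step 3: ACBBCABCACBABCBCABCBC ⇒ ACB·BC·ABC·ABC·BC·ACB·ABC·BC·ACB·BC·ABC·ACB·ABC·BC·ABC·BC·ACB·ABC·BC·ABC·BC
    A ↦ ACB
    B ↦ ABC
    C ↦ BC

A->ACB, B->ABC, C->BC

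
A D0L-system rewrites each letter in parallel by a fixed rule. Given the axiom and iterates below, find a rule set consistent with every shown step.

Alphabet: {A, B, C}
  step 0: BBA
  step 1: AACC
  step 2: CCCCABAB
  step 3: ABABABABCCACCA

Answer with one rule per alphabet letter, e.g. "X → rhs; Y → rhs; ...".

A->CC, B->A, C->AB

  step 2 ⇒ step 3: CCCCABAB ⇒ AB·AB·AB·AB·CC·A·CC·A
    A ↦ CC
    B ↦ A
    C ↦ AB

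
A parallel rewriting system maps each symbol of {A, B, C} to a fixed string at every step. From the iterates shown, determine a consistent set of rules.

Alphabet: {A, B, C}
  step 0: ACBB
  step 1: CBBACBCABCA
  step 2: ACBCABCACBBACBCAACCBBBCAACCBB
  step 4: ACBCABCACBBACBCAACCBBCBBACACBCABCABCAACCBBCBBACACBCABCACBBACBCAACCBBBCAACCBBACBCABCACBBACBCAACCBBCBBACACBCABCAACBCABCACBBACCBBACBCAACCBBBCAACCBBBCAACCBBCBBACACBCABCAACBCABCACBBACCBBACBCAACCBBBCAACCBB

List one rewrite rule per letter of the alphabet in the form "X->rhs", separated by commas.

A->CBB, B->BCA, C->AC

  step 1 ⇒ step 2: CBBACBCABCA ⇒ AC·BCA·BCA·CBB·AC·BCA·AC·CBB·BCA·AC·CBB
    A ↦ CBB
    B ↦ BCA
    C ↦ AC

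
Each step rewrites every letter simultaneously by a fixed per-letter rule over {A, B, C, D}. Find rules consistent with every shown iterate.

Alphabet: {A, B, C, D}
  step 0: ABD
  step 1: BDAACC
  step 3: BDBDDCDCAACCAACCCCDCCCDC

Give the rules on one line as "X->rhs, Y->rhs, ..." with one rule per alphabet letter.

A->BD, B->AA, C->DC, D->CC

  step 0 ⇒ step 1: ABD ⇒ BD·AA·CC
    A ↦ BD
    B ↦ AA
    D ↦ CC
    C ↦ DC  (constrained at step 1)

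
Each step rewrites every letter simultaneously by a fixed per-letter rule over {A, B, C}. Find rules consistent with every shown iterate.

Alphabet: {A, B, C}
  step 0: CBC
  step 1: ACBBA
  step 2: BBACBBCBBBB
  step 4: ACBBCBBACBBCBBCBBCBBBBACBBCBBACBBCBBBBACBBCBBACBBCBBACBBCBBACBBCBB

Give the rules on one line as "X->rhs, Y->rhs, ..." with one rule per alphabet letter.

A->BB, B->CBB, C->A

  step 1 ⇒ step 2: ACBBA ⇒ BB·A·CBB·CBB·BB
    A ↦ BB
    B ↦ CBB
    C ↦ A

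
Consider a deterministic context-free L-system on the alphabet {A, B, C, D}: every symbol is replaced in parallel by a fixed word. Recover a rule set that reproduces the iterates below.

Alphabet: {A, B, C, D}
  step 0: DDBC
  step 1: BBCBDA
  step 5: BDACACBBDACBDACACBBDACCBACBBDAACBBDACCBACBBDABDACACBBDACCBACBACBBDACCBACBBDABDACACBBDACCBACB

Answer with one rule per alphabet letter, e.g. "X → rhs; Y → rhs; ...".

A->ACB, B->C, C->BDA, D->B

  step 0 ⇒ step 1: DDBC ⇒ B·B·C·BDA
    B ↦ C
    C ↦ BDA
    D ↦ B
    A ↦ ACB  (constrained at step 1)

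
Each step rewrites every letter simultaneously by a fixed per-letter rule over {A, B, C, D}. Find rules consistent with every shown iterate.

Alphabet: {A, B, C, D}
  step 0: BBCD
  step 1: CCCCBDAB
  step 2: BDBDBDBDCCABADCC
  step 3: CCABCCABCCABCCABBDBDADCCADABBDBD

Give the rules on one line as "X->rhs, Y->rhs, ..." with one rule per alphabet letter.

  step 2 ⇒ step 3: BDBDBDBDCCABADCC ⇒ CC·AB·CC·AB·CC·AB·CC·AB·BD·BD·AD·CC·AD·AB·BD·BD
    A ↦ AD
    B ↦ CC
    C ↦ BD
    D ↦ AB

A->AD, B->CC, C->BD, D->AB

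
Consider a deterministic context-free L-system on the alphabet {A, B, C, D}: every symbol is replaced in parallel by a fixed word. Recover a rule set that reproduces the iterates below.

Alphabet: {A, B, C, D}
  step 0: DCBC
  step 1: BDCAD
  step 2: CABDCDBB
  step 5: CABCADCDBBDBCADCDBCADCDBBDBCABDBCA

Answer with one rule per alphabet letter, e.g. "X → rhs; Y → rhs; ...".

A->CDB, B->CA, C->D, D->B

  step 1 ⇒ step 2: BDCAD ⇒ CA·B·D·CDB·B
    A ↦ CDB
    B ↦ CA
    C ↦ D
    D ↦ B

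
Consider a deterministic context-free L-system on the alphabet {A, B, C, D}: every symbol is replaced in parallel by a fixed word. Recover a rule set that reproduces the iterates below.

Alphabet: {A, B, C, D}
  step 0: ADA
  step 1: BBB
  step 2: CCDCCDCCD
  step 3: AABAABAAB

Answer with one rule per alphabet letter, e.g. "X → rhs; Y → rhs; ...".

A->B, B->CCD, C->A, D->B

  step 2 ⇒ step 3: CCDCCDCCD ⇒ A·A·B·A·A·B·A·A·B
    C ↦ A
    D ↦ B
  step 0 ⇒ step 1: ADA ⇒ B·B·B
    A ↦ B
  step 1 ⇒ step 2: BBB ⇒ CCD·CCD·CCD
    B ↦ CCD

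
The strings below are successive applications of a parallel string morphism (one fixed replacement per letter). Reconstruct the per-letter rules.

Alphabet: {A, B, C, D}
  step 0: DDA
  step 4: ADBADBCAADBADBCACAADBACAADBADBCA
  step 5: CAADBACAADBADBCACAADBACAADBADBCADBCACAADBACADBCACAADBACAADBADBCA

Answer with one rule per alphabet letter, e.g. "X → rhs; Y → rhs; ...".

  step 4 ⇒ step 5: ADBADBCAADBADBCACAADBACAADBADBCA ⇒ CA·A·DBA·CA·A·DBA·DB·CA·CA·A·DBA·CA·A·DBA·DB·CA·DB·CA·CA·A·DBA·CA·DB·CA·CA·A·DBA·CA·A·DBA·DB·CA
    A ↦ CA
    B ↦ DBA
    C ↦ DB
    D ↦ A

A->CA, B->DBA, C->DB, D->A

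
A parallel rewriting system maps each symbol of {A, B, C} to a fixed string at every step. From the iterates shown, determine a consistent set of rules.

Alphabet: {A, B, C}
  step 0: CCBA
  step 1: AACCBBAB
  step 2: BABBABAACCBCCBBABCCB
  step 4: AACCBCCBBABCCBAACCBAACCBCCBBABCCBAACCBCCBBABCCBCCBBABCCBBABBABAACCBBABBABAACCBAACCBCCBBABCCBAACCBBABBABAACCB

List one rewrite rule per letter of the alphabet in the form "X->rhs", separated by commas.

A->BAB, B->CCB, C->A

  step 1 ⇒ step 2: AACCBBAB ⇒ BAB·BAB·A·A·CCB·CCB·BAB·CCB
    A ↦ BAB
    B ↦ CCB
    C ↦ A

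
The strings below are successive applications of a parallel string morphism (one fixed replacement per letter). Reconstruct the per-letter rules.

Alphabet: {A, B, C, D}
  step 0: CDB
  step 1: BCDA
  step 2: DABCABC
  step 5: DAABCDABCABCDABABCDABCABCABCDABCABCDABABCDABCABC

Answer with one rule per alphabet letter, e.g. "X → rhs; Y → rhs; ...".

  step 1 ⇒ step 2: BCDA ⇒ DA·B·C·ABC
    A ↦ ABC
    B ↦ DA
    C ↦ B
    D ↦ C

A->ABC, B->DA, C->B, D->C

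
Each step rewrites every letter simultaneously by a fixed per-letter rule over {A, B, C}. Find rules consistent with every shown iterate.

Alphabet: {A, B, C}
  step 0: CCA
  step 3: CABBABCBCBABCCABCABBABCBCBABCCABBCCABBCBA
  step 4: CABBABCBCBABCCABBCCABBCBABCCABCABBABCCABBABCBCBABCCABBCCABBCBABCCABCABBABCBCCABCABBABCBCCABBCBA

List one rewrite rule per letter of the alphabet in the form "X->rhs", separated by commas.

A->BA, B->BC, C->CAB

  step 3 ⇒ step 4: CABBABCBCBABCCABCABBABCBCBABCCABBCCABBCBA ⇒ CAB·BA·BC·BC·BA·BC·CAB·BC·CAB·BC·BA·BC·CAB·CAB·BA·BC·CAB·BA·BC·BC·BA·BC·CAB·BC·CAB·BC·BA·BC·CAB·CAB·BA·BC·BC·CAB·CAB·BA·BC·BC·CAB·BC·BA
    A ↦ BA
    B ↦ BC
    C ↦ CAB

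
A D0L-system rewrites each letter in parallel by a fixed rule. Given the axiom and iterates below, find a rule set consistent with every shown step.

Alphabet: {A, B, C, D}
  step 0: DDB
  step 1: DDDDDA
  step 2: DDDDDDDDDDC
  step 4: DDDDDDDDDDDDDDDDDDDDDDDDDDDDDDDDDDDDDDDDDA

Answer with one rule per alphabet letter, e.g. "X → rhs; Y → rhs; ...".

  step 1 ⇒ step 2: DDDDDA ⇒ DD·DD·DD·DD·DD·C
    A ↦ C
    D ↦ DD
  step 0 ⇒ step 1: DDB ⇒ DD·DD·DA
    B ↦ DA
    C ↦ B  (constrained at step 2)

A->C, B->DA, C->B, D->DD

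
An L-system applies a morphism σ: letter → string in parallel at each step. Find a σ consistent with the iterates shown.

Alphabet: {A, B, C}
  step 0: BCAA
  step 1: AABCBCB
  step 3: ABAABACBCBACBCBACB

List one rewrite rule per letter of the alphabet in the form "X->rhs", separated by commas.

A->CB, B->A, C->AB

  step 0 ⇒ step 1: BCAA ⇒ A·AB·CB·CB
    A ↦ CB
    B ↦ A
    C ↦ AB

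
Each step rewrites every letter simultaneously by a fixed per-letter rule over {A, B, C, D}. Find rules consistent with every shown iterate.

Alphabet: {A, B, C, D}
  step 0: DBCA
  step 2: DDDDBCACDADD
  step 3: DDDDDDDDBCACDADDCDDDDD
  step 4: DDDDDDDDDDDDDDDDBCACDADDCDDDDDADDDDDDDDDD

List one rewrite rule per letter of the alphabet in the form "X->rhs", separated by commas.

  step 3 ⇒ step 4: DDDDDDDDBCACDADDCDDDDD ⇒ DD·DD·DD·DD·DD·DD·DD·DD·BC·A·CD·A·DD·CD·DD·DD·A·DD·DD·DD·DD·DD
    A ↦ CD
    B ↦ BC
    C ↦ A
    D ↦ DD

A->CD, B->BC, C->A, D->DD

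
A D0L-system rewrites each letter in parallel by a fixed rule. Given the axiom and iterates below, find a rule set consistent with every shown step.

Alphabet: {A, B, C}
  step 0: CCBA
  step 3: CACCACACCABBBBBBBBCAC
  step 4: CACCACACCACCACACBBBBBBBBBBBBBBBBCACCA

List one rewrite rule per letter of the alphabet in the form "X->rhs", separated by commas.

  step 3 ⇒ step 4: CACCACACCABBBBBBBBCAC ⇒ CA·C·CA·CA·C·CA·C·CA·CA·C·BB·BB·BB·BB·BB·BB·BB·BB·CA·C·CA
    A ↦ C
    B ↦ BB
    C ↦ CA

A->C, B->BB, C->CA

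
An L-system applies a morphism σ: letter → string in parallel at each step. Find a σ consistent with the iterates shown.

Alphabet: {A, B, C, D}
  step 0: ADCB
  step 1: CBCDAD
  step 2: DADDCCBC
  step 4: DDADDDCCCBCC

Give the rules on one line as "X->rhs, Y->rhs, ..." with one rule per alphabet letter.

A->CB, B->AD, C->D, D->C

  step 1 ⇒ step 2: CBCDAD ⇒ D·AD·D·C·CB·C
    A ↦ CB
    B ↦ AD
    C ↦ D
    D ↦ C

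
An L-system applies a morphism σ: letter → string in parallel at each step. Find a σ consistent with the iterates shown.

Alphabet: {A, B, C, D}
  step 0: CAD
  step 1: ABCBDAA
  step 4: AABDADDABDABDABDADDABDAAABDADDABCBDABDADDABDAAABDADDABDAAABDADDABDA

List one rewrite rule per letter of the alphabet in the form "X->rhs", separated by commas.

A->BDA, B->DD, C->ABC, D->A

  step 0 ⇒ step 1: CAD ⇒ ABC·BDA·A
    A ↦ BDA
    C ↦ ABC
    D ↦ A
    B ↦ DD  (constrained at step 1)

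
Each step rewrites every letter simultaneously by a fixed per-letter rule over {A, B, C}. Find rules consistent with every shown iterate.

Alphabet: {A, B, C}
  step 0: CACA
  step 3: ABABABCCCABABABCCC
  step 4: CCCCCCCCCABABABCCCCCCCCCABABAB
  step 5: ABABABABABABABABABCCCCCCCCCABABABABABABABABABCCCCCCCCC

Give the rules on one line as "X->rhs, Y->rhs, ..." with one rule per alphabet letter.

  step 4 ⇒ step 5: CCCCCCCCCABABABCCCCCCCCCABABAB ⇒ AB·AB·AB·AB·AB·AB·AB·AB·AB·C·CC·C·CC·C·CC·AB·AB·AB·AB·AB·AB·AB·AB·AB·C·CC·C·CC·C·CC
    A ↦ C
    B ↦ CC
    C ↦ AB

A->C, B->CC, C->AB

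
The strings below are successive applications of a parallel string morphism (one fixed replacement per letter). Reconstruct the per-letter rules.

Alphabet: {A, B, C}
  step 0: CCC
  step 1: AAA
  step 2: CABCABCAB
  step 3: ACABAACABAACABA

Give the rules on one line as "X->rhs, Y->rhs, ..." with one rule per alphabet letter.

  step 2 ⇒ step 3: CABCABCAB ⇒ A·CAB·A·A·CAB·A·A·CAB·A
    A ↦ CAB
    B ↦ A
    C ↦ A

A->CAB, B->A, C->A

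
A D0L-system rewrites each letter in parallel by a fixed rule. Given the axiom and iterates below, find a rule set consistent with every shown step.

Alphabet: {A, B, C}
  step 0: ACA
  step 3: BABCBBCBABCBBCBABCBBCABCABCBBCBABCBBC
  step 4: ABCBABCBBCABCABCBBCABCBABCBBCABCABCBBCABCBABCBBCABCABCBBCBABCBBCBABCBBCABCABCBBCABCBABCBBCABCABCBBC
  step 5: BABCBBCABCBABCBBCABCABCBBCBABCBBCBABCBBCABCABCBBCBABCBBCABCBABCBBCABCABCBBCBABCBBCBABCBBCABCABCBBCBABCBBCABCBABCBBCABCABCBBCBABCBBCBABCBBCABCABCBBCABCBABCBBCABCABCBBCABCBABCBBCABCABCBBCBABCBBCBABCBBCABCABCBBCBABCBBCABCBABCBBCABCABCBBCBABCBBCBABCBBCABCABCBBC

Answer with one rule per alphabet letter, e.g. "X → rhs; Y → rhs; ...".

  step 4 ⇒ step 5: ABCBABCBBCABCABCBBCABCBABCBBCABCABCBBCABCBABCBBCABCABCBBCBABCBBCBABCBBCABCABCBBCABCBABCBBCABCABCBBC ⇒ B·ABC·BBC·ABC·B·ABC·BBC·ABC·ABC·BBC·B·ABC·BBC·B·ABC·BBC·ABC·ABC·BBC·B·ABC·BBC·ABC·B·ABC·BBC·ABC·ABC·BBC·B·ABC·BBC·B·ABC·BBC·ABC·ABC·BBC·B·ABC·BBC·ABC·B·ABC·BBC·ABC·ABC·BBC·B·ABC·BBC·B·ABC·BBC·ABC·ABC·BBC·ABC·B·ABC·BBC·ABC·ABC·BBC·ABC·B·ABC·BBC·ABC·ABC·BBC·B·ABC·BBC·B·ABC·BBC·ABC·ABC·BBC·B·ABC·BBC·ABC·B·ABC·BBC·ABC·ABC·BBC·B·ABC·BBC·B·ABC·BBC·ABC·ABC·BBC
    A ↦ B
    B ↦ ABC
    C ↦ BBC

A->B, B->ABC, C->BBC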